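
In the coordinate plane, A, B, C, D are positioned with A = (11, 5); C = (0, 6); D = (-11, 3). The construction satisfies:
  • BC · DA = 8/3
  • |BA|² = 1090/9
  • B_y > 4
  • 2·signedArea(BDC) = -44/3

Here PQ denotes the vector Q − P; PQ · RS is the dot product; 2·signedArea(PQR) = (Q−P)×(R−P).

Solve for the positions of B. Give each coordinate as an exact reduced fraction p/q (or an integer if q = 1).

1. B_x = 0  [2·signedArea(BDC) = -44/3 ∩ BC · DA = 8/3]
2. B_y = 14/3  [2·signedArea(BDC) = -44/3 ∩ BC · DA = 8/3]
   → B = (0, 14/3)

B = (0, 14/3)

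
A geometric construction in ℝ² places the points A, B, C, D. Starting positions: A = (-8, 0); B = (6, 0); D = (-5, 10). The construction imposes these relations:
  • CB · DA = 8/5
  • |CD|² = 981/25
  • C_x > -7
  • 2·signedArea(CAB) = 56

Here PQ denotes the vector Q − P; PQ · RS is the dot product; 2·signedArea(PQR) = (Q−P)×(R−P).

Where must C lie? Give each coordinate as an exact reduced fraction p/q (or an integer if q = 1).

1. C_x = -34/5  [2·signedArea(CAB) = 56 ∩ CB · DA = 8/5]
2. C_y = 4  [2·signedArea(CAB) = 56 ∩ CB · DA = 8/5]
   → C = (-34/5, 4)

C = (-34/5, 4)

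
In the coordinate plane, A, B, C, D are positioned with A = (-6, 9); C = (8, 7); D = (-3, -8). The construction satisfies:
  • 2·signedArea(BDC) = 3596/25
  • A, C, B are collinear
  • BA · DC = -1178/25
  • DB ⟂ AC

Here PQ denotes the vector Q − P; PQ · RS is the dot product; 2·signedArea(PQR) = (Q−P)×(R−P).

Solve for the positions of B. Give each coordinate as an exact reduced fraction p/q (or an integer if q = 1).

B = (-17/25, 206/25)

1. B_x = -17/25  [A, C, B are collinear ∩ DB ⟂ AC]
2. B_y = 206/25  [A, C, B are collinear ∩ DB ⟂ AC]
   → B = (-17/25, 206/25)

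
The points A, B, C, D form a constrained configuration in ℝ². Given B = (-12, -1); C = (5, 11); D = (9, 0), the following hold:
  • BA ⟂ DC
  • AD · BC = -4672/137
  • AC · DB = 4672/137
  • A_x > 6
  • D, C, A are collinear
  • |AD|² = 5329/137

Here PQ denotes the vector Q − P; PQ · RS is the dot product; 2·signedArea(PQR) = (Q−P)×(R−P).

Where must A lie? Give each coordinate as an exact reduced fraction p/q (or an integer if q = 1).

1. A_x = 941/137  [D, C, A are collinear ∩ BA ⟂ DC]
2. A_y = 803/137  [D, C, A are collinear ∩ BA ⟂ DC]
   → A = (941/137, 803/137)

A = (941/137, 803/137)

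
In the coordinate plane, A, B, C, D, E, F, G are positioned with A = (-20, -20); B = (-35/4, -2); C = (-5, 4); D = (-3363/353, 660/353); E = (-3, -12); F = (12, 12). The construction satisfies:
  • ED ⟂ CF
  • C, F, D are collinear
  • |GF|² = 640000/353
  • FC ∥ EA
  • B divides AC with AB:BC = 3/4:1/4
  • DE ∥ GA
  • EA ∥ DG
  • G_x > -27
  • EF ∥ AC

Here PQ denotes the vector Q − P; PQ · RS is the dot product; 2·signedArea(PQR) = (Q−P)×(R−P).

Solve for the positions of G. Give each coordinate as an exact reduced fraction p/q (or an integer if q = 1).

1. G_x = -9364/353  [DE ∥ GA ∩ EA ∥ DG]
2. G_y = -2164/353  [DE ∥ GA ∩ EA ∥ DG]
   → G = (-9364/353, -2164/353)

G = (-9364/353, -2164/353)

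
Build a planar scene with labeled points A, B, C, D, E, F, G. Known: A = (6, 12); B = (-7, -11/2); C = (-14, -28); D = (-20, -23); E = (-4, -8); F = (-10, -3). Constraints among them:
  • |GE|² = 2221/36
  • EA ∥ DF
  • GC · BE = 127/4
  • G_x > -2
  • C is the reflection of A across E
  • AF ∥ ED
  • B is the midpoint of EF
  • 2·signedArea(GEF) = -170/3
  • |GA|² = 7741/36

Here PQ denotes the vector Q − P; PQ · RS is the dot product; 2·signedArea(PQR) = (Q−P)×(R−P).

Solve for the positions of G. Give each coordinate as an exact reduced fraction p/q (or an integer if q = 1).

1. G_x = -5/3  [2·signedArea(GEF) = -170/3 ∩ GC · BE = 127/4]
2. G_y = -1/2  [2·signedArea(GEF) = -170/3 ∩ GC · BE = 127/4]
   → G = (-5/3, -1/2)

G = (-5/3, -1/2)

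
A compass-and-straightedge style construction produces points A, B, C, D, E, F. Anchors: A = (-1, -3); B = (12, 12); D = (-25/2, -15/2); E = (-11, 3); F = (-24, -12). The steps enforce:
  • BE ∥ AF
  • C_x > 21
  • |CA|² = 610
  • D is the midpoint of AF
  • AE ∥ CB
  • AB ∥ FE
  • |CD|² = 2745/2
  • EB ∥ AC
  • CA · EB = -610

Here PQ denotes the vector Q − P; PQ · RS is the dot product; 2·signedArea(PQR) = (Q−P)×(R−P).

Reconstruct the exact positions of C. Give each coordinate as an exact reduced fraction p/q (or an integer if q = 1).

1. C_x = 22  [AE ∥ CB ∩ EB ∥ AC]
2. C_y = 6  [AE ∥ CB ∩ EB ∥ AC]
   → C = (22, 6)

C = (22, 6)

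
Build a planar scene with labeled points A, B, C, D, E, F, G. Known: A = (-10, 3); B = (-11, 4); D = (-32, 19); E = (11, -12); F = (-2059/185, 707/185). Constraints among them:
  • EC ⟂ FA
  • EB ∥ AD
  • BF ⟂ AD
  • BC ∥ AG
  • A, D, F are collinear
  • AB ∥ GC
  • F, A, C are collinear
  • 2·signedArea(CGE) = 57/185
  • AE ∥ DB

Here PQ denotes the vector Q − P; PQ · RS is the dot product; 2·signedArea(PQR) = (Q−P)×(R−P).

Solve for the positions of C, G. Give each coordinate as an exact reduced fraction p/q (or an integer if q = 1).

C = (2011/185, -2253/185)
G = (2196/185, -2438/185)

1. C_x = 2011/185  [F, A, C are collinear ∩ EC ⟂ FA]
2. C_y = -2253/185  [F, A, C are collinear ∩ EC ⟂ FA]
   → C = (2011/185, -2253/185)
3. G_x = 2196/185  [AB ∥ GC ∩ BC ∥ AG]
4. G_y = -2438/185  [AB ∥ GC ∩ BC ∥ AG]
   → G = (2196/185, -2438/185)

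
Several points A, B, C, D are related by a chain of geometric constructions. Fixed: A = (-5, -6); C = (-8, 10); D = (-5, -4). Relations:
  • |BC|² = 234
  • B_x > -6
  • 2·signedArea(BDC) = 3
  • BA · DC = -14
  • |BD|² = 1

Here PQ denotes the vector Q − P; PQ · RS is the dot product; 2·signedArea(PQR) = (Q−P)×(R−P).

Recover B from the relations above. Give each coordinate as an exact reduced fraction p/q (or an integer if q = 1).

1. B_x = -5  [2·signedArea(BDC) = 3 ∩ BA · DC = -14]
2. B_y = -5  [2·signedArea(BDC) = 3 ∩ BA · DC = -14]
   → B = (-5, -5)

B = (-5, -5)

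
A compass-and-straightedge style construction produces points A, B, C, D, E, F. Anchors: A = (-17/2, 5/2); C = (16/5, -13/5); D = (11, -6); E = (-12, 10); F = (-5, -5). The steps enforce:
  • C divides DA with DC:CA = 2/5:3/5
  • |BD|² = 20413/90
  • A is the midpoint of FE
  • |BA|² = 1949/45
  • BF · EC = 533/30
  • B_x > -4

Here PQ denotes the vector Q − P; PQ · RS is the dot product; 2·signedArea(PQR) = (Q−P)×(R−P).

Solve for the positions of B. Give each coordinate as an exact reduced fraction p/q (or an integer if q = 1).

1. B_x = -103/30  [line -76/5·x + 63/5·y + -923/30 = 0 ∩ |BA|² = 1949/45]
2. B_y = -17/10  [line -76/5·x + 63/5·y + -923/30 = 0 ∩ |BA|² = 1949/45]
   → B = (-103/30, -17/10)

B = (-103/30, -17/10)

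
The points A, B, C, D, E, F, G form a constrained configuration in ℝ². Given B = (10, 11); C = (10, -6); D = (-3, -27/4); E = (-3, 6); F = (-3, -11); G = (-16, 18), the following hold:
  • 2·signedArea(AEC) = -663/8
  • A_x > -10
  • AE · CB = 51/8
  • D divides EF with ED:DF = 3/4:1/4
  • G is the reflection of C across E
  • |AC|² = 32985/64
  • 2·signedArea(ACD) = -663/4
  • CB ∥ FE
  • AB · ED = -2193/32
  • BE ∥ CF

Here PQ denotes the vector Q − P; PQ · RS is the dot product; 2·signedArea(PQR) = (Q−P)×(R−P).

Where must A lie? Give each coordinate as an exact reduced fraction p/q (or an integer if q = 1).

1. A_x = -19/2  [2·signedArea(ACD) = -663/4 ∩ AE · CB = 51/8]
2. A_y = 45/8  [2·signedArea(ACD) = -663/4 ∩ AE · CB = 51/8]
   → A = (-19/2, 45/8)

A = (-19/2, 45/8)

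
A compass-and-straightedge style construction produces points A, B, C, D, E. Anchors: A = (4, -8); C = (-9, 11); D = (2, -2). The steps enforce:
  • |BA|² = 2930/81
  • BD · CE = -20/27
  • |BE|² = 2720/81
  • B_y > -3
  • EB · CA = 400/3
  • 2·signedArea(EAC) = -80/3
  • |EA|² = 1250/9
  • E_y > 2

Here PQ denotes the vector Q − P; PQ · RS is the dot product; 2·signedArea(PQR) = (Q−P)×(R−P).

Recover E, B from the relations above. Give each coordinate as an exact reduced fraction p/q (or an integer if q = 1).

B = (13/9, -23/9)
E = (-5/3, 7/3)

1. E_x = -5/3  [line -19·x + -13·y + -4/3 = 0 ∩ |EA|² = 1250/9]
2. E_y = 7/3  [line -19·x + -13·y + -4/3 = 0 ∩ |EA|² = 1250/9]
   → E = (-5/3, 7/3)
3. B_x = 13/9  [BD · CE = -20/27 ∩ EB · CA = 400/3]
4. B_y = -23/9  [BD · CE = -20/27 ∩ EB · CA = 400/3]
   → B = (13/9, -23/9)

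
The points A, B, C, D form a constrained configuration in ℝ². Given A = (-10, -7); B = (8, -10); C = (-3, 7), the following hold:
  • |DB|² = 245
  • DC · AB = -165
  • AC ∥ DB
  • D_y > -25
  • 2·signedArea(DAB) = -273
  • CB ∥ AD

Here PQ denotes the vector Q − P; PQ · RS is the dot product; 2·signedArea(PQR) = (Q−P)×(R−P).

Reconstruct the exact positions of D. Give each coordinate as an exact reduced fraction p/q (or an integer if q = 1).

D = (1, -24)

1. D_x = 1  [AC ∥ DB ∩ CB ∥ AD]
2. D_y = -24  [AC ∥ DB ∩ CB ∥ AD]
   → D = (1, -24)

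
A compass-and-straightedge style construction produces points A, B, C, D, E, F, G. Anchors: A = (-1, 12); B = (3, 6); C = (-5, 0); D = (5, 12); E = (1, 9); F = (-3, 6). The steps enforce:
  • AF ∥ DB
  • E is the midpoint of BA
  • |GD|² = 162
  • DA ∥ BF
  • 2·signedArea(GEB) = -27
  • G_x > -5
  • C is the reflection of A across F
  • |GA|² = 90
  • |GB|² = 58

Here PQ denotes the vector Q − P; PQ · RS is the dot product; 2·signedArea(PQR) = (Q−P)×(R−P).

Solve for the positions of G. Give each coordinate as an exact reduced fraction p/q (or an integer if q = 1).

1. G_x = -4  [line 3·x + 2·y + 6 = 0 ∩ |GD|² = 162]
2. G_y = 3  [line 3·x + 2·y + 6 = 0 ∩ |GD|² = 162]
   → G = (-4, 3)

G = (-4, 3)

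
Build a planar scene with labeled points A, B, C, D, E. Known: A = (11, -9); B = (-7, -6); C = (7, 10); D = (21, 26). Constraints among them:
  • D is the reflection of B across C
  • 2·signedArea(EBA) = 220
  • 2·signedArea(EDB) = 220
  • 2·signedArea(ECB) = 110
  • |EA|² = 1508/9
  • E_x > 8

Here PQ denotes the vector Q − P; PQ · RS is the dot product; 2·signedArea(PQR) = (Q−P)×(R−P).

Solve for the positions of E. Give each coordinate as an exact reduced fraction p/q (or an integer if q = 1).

1. E_x = 25/3  [2·signedArea(EDB) = 220 ∩ 2·signedArea(EBA) = 220]
2. E_y = 11/3  [2·signedArea(EDB) = 220 ∩ 2·signedArea(EBA) = 220]
   → E = (25/3, 11/3)

E = (25/3, 11/3)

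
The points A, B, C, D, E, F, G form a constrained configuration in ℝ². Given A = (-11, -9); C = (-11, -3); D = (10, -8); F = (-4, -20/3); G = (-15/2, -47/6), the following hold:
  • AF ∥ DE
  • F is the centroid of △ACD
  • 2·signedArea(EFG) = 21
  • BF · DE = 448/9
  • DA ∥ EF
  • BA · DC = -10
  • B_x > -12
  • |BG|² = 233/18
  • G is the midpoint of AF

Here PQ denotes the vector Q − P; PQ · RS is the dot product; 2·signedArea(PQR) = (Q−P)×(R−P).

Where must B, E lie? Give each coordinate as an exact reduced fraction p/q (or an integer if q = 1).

1. B_x = -11  [line 21·x + -5·y + 196 = 0 ∩ |BG|² = 233/18]
2. B_y = -7  [line 21·x + -5·y + 196 = 0 ∩ |BG|² = 233/18]
   → B = (-11, -7)
3. E_x = 17  [BF · DE = 448/9 ∩ DA ∥ EF]
4. E_y = -17/3  [BF · DE = 448/9 ∩ DA ∥ EF]
   → E = (17, -17/3)

B = (-11, -7)
E = (17, -17/3)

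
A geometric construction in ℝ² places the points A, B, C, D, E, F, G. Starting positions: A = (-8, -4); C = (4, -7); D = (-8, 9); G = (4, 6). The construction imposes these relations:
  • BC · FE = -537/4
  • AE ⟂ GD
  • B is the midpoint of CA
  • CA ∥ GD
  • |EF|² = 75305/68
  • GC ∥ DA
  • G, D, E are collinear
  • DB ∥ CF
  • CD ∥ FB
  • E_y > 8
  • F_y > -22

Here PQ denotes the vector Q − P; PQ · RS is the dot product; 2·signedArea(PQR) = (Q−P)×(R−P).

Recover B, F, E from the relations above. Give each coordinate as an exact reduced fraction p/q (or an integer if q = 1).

1. B_x = -2  [B is the midpoint of CA]
2. B_y = -11/2  [B is the midpoint of CA]
   → B = (-2, -11/2)
3. F_x = 10  [CD ∥ FB ∩ DB ∥ CF]
4. F_y = -43/2  [CD ∥ FB ∩ DB ∥ CF]
   → F = (10, -43/2)
5. E_x = -84/17  [G, D, E are collinear ∩ AE ⟂ GD]
6. E_y = 140/17  [G, D, E are collinear ∩ AE ⟂ GD]
   → E = (-84/17, 140/17)

B = (-2, -11/2)
E = (-84/17, 140/17)
F = (10, -43/2)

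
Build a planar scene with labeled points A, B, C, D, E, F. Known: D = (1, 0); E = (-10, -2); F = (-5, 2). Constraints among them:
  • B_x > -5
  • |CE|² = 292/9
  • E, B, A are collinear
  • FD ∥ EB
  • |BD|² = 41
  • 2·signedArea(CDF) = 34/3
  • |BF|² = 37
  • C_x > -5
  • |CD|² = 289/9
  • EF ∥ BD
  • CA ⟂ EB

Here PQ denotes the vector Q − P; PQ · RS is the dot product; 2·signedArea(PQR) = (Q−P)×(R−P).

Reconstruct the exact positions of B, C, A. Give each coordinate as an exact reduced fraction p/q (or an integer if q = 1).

A = (-29/5, -17/5)
B = (-4, -4)
C = (-14/3, 0)

1. B_x = -4  [EF ∥ BD ∩ FD ∥ EB]
2. B_y = -4  [EF ∥ BD ∩ FD ∥ EB]
   → B = (-4, -4)
3. C_x = -14/3  [line -2·x + -6·y + -28/3 = 0 ∩ |CE|² = 292/9]
4. C_y = 0  [line -2·x + -6·y + -28/3 = 0 ∩ |CE|² = 292/9]
   → C = (-14/3, 0)
5. A_x = -29/5  [E, B, A are collinear ∩ CA ⟂ EB]
6. A_y = -17/5  [E, B, A are collinear ∩ CA ⟂ EB]
   → A = (-29/5, -17/5)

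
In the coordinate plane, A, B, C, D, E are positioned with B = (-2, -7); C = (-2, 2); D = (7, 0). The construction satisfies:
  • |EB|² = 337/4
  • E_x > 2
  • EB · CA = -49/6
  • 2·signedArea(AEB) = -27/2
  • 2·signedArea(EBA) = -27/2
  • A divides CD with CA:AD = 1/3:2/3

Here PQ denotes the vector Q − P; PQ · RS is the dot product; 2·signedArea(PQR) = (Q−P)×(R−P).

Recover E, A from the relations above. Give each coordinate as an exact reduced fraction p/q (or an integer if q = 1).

1. A_x = 1  [A divides CD with CA:AD = 1/3:2/3]
2. A_y = 4/3  [A divides CD with CA:AD = 1/3:2/3]
   → A = (1, 4/3)
3. E_x = 5/2  [EB · CA = -49/6 ∩ 2·signedArea(AEB) = -27/2]
4. E_y = 1  [EB · CA = -49/6 ∩ 2·signedArea(AEB) = -27/2]
   → E = (5/2, 1)

A = (1, 4/3)
E = (5/2, 1)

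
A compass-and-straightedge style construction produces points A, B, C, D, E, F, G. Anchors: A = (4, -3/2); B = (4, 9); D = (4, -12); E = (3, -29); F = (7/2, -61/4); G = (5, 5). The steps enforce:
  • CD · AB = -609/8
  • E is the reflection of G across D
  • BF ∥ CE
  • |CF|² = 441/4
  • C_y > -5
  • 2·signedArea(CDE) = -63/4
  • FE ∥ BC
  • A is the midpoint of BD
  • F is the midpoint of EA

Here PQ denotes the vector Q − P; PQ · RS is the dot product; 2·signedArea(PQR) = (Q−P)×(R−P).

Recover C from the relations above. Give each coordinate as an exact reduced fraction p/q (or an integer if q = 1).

1. C_x = 7/2  [BF ∥ CE ∩ FE ∥ BC]
2. C_y = -19/4  [BF ∥ CE ∩ FE ∥ BC]
   → C = (7/2, -19/4)

C = (7/2, -19/4)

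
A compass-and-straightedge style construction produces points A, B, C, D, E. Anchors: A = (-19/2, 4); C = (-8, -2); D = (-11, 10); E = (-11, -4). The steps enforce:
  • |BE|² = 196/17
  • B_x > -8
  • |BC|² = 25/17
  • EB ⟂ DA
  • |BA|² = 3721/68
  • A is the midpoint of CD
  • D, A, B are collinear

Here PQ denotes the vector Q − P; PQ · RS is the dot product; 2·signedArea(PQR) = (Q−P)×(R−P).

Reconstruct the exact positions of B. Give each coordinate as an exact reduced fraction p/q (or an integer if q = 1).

B = (-131/17, -54/17)

1. B_x = -131/17  [D, A, B are collinear ∩ EB ⟂ DA]
2. B_y = -54/17  [D, A, B are collinear ∩ EB ⟂ DA]
   → B = (-131/17, -54/17)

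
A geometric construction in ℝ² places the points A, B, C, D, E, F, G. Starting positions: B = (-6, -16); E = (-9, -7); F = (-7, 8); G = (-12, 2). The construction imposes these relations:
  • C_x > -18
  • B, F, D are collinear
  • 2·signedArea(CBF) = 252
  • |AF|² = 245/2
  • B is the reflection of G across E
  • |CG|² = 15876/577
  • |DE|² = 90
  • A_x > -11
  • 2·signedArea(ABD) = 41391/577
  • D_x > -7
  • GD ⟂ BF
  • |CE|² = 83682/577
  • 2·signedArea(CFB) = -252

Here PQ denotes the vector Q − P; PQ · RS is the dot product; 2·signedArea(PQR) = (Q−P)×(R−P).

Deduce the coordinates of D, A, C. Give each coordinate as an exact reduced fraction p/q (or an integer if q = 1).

A = (-21/2, -5/2)
C = (-9948/577, 1028/577)
D = (-3900/577, 1280/577)

1. D_x = -3900/577  [B, F, D are collinear ∩ GD ⟂ BF]
2. D_y = 1280/577  [B, F, D are collinear ∩ GD ⟂ BF]
   → D = (-3900/577, 1280/577)
3. A_x = -21/2  [line -10512/577·x + -438/577·y + -111471/577 = 0 ∩ |AF|² = 245/2]
4. A_y = -5/2  [line -10512/577·x + -438/577·y + -111471/577 = 0 ∩ |AF|² = 245/2]
   → A = (-21/2, -5/2)
5. C_x = -9948/577  [line 24·x + 1·y + 412 = 0 ∩ |CG|² = 15876/577]
6. C_y = 1028/577  [line 24·x + 1·y + 412 = 0 ∩ |CG|² = 15876/577]
   → C = (-9948/577, 1028/577)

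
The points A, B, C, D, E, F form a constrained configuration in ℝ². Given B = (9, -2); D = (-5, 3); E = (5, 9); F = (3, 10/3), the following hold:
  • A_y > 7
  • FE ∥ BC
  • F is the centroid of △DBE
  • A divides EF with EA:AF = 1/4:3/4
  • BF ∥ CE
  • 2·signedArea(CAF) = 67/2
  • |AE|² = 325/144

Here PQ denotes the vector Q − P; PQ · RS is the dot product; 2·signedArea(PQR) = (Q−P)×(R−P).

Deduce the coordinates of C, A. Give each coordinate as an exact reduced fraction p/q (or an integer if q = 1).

A = (9/2, 91/12)
C = (11, 11/3)

1. C_x = 11  [BF ∥ CE ∩ FE ∥ BC]
2. C_y = 11/3  [BF ∥ CE ∩ FE ∥ BC]
   → C = (11, 11/3)
3. A_x = 9/2  [A divides EF with EA:AF = 1/4:3/4]
4. A_y = 91/12  [A divides EF with EA:AF = 1/4:3/4]
   → A = (9/2, 91/12)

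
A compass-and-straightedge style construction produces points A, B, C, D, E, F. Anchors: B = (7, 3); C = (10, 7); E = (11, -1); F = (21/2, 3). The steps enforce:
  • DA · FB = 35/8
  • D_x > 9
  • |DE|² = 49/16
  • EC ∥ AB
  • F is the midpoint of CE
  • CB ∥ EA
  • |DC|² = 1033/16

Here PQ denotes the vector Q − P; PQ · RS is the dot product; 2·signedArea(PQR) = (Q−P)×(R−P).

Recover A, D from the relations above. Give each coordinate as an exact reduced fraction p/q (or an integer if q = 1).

1. A_x = 8  [EC ∥ AB ∩ CB ∥ EA]
2. A_y = -5  [EC ∥ AB ∩ CB ∥ EA]
   → A = (8, -5)
3. D_x = 37/4  [DA · FB = 35/8]
4. D_y = -1  [|DE|² = 49/16]
   → D = (37/4, -1)

A = (8, -5)
D = (37/4, -1)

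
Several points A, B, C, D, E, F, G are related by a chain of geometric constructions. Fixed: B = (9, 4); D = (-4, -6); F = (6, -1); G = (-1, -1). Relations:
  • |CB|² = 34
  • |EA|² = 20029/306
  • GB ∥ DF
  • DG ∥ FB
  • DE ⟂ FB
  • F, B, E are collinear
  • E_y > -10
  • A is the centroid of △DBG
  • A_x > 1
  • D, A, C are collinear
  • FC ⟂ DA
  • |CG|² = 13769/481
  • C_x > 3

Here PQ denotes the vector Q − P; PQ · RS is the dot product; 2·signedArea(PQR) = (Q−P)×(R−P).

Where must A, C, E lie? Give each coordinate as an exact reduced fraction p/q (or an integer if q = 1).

1. A_x = 4/3  [A is the centroid of △DBG]
2. A_y = -1  [A is the centroid of △DBG]
   → A = (4/3, -1)
3. C_x = 1836/481  [D, A, C are collinear ∩ FC ⟂ DA]
4. C_y = 639/481  [D, A, C are collinear ∩ FC ⟂ DA]
   → C = (1836/481, 639/481)
5. E_x = 39/34  [F, B, E are collinear ∩ DE ⟂ FB]
6. E_y = -309/34  [F, B, E are collinear ∩ DE ⟂ FB]
   → E = (39/34, -309/34)

A = (4/3, -1)
C = (1836/481, 639/481)
E = (39/34, -309/34)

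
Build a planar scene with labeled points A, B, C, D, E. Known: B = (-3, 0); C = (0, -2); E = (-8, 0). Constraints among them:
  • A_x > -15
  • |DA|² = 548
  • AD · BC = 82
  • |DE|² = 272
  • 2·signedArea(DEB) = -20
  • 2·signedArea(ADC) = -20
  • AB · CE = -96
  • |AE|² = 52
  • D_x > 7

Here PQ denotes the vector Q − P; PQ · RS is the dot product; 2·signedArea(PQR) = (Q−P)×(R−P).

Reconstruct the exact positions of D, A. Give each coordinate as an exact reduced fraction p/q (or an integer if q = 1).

A = (-14, 4)
D = (8, -4)

1. D_y = -4  [2·signedArea(DEB) = -20]
2. D_x = 8  [|DE|² = 272]
   → D = (8, -4)
3. A_x = -14  [AD · BC = 82 ∩ 2·signedArea(ADC) = -20]
4. A_y = 4  [AD · BC = 82 ∩ 2·signedArea(ADC) = -20]
   → A = (-14, 4)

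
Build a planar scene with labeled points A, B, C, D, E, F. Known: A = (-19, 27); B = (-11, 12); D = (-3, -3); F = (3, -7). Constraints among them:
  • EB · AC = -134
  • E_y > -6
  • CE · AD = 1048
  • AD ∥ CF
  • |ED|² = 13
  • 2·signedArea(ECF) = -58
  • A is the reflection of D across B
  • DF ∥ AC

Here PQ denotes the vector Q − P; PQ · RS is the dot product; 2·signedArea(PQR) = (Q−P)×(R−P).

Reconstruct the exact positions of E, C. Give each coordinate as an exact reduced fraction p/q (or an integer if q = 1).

1. C_x = -13  [AD ∥ CF ∩ DF ∥ AC]
2. C_y = 23  [AD ∥ CF ∩ DF ∥ AC]
   → C = (-13, 23)
3. E_x = 0  [2·signedArea(ECF) = -58 ∩ CE · AD = 1048]
4. E_y = -5  [2·signedArea(ECF) = -58 ∩ CE · AD = 1048]
   → E = (0, -5)

C = (-13, 23)
E = (0, -5)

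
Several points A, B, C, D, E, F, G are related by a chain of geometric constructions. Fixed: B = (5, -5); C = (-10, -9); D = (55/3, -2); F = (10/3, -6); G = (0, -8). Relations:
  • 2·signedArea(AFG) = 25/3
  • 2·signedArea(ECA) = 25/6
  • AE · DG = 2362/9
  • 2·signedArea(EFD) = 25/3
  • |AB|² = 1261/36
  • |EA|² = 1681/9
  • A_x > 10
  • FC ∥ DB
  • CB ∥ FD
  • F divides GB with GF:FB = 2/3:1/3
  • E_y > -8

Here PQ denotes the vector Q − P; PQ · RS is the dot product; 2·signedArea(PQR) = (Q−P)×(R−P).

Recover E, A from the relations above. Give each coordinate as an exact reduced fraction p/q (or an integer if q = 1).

A = (65/6, -4)
E = (-5/2, -7)

1. A_x = 65/6  [line 2·x + -10/3·y + -35 = 0 ∩ |AB|² = 1261/36]
2. A_y = -4  [line 2·x + -10/3·y + -35 = 0 ∩ |AB|² = 1261/36]
   → A = (65/6, -4)
3. E_x = -5/2  [2·signedArea(EFD) = 25/3 ∩ AE · DG = 2362/9]
4. E_y = -7  [2·signedArea(EFD) = 25/3 ∩ AE · DG = 2362/9]
   → E = (-5/2, -7)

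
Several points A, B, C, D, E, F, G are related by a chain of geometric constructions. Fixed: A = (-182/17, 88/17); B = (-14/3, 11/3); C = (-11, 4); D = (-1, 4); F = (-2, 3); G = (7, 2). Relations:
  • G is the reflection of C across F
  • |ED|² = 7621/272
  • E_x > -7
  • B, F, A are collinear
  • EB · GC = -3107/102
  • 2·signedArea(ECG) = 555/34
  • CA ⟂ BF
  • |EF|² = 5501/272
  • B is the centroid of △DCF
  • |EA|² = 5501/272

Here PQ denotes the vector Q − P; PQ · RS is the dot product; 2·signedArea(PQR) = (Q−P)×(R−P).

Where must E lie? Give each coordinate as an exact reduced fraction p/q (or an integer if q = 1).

E = (-427/68, 149/34)

1. E_x = -427/68  [2·signedArea(ECG) = 555/34 ∩ EB · GC = -3107/102]
2. E_y = 149/34  [2·signedArea(ECG) = 555/34 ∩ EB · GC = -3107/102]
   → E = (-427/68, 149/34)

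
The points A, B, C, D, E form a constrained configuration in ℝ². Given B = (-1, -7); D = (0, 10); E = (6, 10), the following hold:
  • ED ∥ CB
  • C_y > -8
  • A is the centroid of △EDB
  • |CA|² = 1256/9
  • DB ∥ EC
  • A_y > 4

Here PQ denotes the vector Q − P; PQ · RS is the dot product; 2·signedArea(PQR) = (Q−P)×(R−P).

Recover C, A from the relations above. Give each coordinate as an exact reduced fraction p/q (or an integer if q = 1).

A = (5/3, 13/3)
C = (5, -7)

1. C_x = 5  [ED ∥ CB ∩ DB ∥ EC]
2. C_y = -7  [ED ∥ CB ∩ DB ∥ EC]
   → C = (5, -7)
3. A_x = 5/3  [A is the centroid of △EDB]
4. A_y = 13/3  [A is the centroid of △EDB]
   → A = (5/3, 13/3)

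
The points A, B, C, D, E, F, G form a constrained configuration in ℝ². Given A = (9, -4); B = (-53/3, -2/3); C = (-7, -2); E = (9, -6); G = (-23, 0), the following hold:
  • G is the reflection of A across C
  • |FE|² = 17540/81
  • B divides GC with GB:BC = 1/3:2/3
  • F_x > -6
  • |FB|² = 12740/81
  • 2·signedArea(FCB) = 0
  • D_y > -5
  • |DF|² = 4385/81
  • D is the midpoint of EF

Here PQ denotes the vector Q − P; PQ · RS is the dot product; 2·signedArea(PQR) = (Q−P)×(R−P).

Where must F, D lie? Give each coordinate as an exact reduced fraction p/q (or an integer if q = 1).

D = (17/9, -37/9)
F = (-47/9, -20/9)

1. F_x = -47/9  [line -4/3·x + -32/3·y + -92/3 = 0 ∩ |FB|² = 12740/81]
2. F_y = -20/9  [line -4/3·x + -32/3·y + -92/3 = 0 ∩ |FB|² = 12740/81]
   → F = (-47/9, -20/9)
3. D_x = 17/9  [D is the midpoint of EF]
4. D_y = -37/9  [D is the midpoint of EF]
   → D = (17/9, -37/9)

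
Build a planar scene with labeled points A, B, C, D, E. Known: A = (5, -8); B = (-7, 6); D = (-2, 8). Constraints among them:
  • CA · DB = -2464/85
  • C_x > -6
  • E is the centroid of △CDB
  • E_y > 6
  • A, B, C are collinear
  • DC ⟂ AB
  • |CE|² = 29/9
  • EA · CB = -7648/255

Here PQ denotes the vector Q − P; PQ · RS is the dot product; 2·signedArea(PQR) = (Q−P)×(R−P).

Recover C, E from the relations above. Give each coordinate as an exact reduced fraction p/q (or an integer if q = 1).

1. C_x = -499/85  [A, B, C are collinear ∩ DC ⟂ AB]
2. C_y = 398/85  [A, B, C are collinear ∩ DC ⟂ AB]
   → C = (-499/85, 398/85)
3. E_x = -1264/255  [E is the centroid of △CDB]
4. E_y = 1588/255  [E is the centroid of △CDB]
   → E = (-1264/255, 1588/255)

C = (-499/85, 398/85)
E = (-1264/255, 1588/255)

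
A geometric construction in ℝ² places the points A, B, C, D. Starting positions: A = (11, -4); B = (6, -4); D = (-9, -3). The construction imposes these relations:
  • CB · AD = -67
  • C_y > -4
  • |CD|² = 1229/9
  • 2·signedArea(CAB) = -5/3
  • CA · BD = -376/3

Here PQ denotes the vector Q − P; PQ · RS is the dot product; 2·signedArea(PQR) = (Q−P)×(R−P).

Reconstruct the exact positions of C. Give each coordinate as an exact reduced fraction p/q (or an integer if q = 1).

C = (8/3, -11/3)

1. C_x = 8/3  [2·signedArea(CAB) = -5/3 ∩ CA · BD = -376/3]
2. C_y = -11/3  [2·signedArea(CAB) = -5/3 ∩ CA · BD = -376/3]
   → C = (8/3, -11/3)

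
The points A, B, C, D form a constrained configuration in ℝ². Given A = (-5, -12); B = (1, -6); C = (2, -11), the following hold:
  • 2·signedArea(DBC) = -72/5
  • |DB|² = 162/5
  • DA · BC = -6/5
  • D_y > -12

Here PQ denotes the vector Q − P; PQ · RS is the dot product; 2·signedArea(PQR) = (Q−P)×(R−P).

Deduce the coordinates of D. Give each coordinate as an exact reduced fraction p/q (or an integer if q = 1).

D = (-4/5, -57/5)

1. D_x = -4/5  [2·signedArea(DBC) = -72/5 ∩ DA · BC = -6/5]
2. D_y = -57/5  [2·signedArea(DBC) = -72/5 ∩ DA · BC = -6/5]
   → D = (-4/5, -57/5)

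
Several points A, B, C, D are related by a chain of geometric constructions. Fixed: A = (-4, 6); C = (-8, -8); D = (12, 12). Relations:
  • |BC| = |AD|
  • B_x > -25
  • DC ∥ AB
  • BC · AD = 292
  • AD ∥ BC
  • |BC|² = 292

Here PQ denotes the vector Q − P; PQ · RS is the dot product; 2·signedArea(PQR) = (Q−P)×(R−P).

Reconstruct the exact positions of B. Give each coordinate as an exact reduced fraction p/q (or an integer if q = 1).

1. B_x = -24  [AD ∥ BC ∩ DC ∥ AB]
2. B_y = -14  [AD ∥ BC ∩ DC ∥ AB]
   → B = (-24, -14)

B = (-24, -14)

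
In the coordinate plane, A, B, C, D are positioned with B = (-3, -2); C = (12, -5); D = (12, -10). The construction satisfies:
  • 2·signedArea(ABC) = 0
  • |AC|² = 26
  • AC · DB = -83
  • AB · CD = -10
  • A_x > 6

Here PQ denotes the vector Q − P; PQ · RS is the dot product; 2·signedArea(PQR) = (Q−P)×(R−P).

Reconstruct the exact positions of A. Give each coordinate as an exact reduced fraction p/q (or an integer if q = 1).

1. A_x = 7  [2·signedArea(ABC) = 0 ∩ AC · DB = -83]
2. A_y = -4  [2·signedArea(ABC) = 0 ∩ AC · DB = -83]
   → A = (7, -4)

A = (7, -4)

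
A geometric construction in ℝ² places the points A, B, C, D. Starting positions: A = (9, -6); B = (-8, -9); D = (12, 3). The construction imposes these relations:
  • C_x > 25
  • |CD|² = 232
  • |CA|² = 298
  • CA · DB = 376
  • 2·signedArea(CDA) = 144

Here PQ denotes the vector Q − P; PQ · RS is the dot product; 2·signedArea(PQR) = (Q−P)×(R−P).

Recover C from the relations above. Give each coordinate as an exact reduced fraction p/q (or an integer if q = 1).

C = (26, -3)

1. C_x = 26  [CA · DB = 376 ∩ 2·signedArea(CDA) = 144]
2. C_y = -3  [CA · DB = 376 ∩ 2·signedArea(CDA) = 144]
   → C = (26, -3)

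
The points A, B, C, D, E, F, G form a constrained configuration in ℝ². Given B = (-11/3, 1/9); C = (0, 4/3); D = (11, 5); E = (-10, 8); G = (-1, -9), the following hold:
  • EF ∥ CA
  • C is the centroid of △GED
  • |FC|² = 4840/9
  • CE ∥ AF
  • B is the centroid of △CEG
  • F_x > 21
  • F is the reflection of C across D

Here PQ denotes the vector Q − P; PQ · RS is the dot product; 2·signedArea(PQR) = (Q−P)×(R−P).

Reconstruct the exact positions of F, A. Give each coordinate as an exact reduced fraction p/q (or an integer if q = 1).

A = (32, 2)
F = (22, 26/3)

1. F_x = 22  [F is the reflection of C across D]
2. F_y = 26/3  [F is the reflection of C across D]
   → F = (22, 26/3)
3. A_x = 32  [CE ∥ AF ∩ EF ∥ CA]
4. A_y = 2  [CE ∥ AF ∩ EF ∥ CA]
   → A = (32, 2)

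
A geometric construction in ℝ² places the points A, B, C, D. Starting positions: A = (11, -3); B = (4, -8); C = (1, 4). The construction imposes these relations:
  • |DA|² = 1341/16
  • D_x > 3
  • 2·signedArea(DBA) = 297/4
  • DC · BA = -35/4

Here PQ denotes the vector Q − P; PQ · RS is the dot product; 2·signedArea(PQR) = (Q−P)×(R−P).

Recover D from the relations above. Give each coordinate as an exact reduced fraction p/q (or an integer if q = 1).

D = (7/2, 9/4)

1. D_x = 7/2  [2·signedArea(DBA) = 297/4 ∩ DC · BA = -35/4]
2. D_y = 9/4  [2·signedArea(DBA) = 297/4 ∩ DC · BA = -35/4]
   → D = (7/2, 9/4)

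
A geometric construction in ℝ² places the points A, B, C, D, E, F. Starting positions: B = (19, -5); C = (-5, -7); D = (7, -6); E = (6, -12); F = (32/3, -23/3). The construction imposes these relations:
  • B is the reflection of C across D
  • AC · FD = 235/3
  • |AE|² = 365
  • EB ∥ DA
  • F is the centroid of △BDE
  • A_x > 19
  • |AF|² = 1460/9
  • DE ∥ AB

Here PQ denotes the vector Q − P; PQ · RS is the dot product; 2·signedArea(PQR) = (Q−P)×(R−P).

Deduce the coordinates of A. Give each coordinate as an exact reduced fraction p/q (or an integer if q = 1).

1. A_x = 20  [DE ∥ AB ∩ EB ∥ DA]
2. A_y = 1  [DE ∥ AB ∩ EB ∥ DA]
   → A = (20, 1)

A = (20, 1)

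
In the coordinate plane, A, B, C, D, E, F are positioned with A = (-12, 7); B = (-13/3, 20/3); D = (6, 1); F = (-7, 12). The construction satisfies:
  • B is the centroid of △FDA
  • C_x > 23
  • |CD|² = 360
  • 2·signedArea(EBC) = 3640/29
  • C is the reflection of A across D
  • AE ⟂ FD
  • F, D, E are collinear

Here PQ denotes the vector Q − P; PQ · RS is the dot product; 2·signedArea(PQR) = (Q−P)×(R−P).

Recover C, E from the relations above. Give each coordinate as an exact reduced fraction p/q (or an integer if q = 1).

C = (24, -5)
E = (-216/29, 359/29)

1. C_x = 24  [C is the reflection of A across D]
2. C_y = -5  [C is the reflection of A across D]
   → C = (24, -5)
3. E_x = -216/29  [F, D, E are collinear ∩ AE ⟂ FD]
4. E_y = 359/29  [F, D, E are collinear ∩ AE ⟂ FD]
   → E = (-216/29, 359/29)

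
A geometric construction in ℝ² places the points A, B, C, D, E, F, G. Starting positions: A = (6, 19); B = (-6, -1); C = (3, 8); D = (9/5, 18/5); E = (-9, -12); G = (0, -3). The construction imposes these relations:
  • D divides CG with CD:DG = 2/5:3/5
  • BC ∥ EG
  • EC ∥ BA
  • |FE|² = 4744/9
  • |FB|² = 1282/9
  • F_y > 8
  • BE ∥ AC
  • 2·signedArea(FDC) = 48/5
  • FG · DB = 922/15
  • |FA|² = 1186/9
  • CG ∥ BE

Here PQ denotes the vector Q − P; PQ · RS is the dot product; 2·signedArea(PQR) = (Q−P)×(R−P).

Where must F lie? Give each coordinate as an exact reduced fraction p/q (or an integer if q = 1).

1. F_x = 1  [FG · DB = 922/15 ∩ 2·signedArea(FDC) = 48/5]
2. F_y = 26/3  [FG · DB = 922/15 ∩ 2·signedArea(FDC) = 48/5]
   → F = (1, 26/3)

F = (1, 26/3)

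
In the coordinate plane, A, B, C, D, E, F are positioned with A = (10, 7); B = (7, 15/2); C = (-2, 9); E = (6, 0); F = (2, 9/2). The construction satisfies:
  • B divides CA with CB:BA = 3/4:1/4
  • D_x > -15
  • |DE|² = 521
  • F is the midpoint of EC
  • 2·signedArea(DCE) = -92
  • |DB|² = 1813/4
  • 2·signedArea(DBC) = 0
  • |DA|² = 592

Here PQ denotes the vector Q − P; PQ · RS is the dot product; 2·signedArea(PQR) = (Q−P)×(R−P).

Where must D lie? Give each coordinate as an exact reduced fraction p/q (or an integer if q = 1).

1. D_x = -14  [2·signedArea(DBC) = 0 ∩ 2·signedArea(DCE) = -92]
2. D_y = 11  [2·signedArea(DBC) = 0 ∩ 2·signedArea(DCE) = -92]
   → D = (-14, 11)

D = (-14, 11)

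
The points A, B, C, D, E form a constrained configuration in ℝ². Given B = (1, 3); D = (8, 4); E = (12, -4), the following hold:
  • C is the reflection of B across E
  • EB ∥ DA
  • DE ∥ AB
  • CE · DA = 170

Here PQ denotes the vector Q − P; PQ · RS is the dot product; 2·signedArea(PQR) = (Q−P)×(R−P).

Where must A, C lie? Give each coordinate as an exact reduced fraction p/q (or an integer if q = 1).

A = (-3, 11)
C = (23, -11)

1. A_x = -3  [DE ∥ AB ∩ EB ∥ DA]
2. A_y = 11  [DE ∥ AB ∩ EB ∥ DA]
   → A = (-3, 11)
3. C_x = 23  [C is the reflection of B across E]
4. C_y = -11  [C is the reflection of B across E]
   → C = (23, -11)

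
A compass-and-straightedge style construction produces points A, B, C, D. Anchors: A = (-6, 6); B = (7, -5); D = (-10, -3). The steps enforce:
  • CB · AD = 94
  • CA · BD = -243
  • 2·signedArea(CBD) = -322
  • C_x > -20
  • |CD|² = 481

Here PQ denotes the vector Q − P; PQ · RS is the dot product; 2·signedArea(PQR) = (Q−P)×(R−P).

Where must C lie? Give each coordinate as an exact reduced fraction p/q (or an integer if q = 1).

1. C_x = -19  [CB · AD = 94 ∩ CA · BD = -243]
2. C_y = 17  [CB · AD = 94 ∩ CA · BD = -243]
   → C = (-19, 17)

C = (-19, 17)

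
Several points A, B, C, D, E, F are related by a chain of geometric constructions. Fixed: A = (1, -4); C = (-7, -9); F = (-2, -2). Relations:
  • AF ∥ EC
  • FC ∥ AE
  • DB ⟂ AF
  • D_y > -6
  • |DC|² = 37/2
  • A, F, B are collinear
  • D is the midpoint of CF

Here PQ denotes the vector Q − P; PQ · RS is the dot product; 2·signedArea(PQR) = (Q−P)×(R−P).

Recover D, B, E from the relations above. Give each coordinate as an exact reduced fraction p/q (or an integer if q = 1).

1. D_x = -9/2  [D is the midpoint of CF]
2. D_y = -11/2  [D is the midpoint of CF]
   → D = (-9/2, -11/2)
3. B_x = -55/26  [A, F, B are collinear ∩ DB ⟂ AF]
4. B_y = -25/13  [A, F, B are collinear ∩ DB ⟂ AF]
   → B = (-55/26, -25/13)
5. E_x = -4  [AF ∥ EC ∩ FC ∥ AE]
6. E_y = -11  [AF ∥ EC ∩ FC ∥ AE]
   → E = (-4, -11)

B = (-55/26, -25/13)
D = (-9/2, -11/2)
E = (-4, -11)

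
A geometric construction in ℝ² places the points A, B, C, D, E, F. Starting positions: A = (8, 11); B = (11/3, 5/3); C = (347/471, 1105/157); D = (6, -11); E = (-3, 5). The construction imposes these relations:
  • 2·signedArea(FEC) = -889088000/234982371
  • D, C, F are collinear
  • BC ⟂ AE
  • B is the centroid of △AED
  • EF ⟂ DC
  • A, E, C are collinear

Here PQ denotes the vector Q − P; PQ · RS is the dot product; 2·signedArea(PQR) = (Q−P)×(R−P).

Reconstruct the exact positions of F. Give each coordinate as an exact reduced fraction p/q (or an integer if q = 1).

1. F_x = 77670429/78327457  [D, C, F are collinear ∩ EF ⟂ DC]
2. F_y = 482864485/78327457  [D, C, F are collinear ∩ EF ⟂ DC]
   → F = (77670429/78327457, 482864485/78327457)

F = (77670429/78327457, 482864485/78327457)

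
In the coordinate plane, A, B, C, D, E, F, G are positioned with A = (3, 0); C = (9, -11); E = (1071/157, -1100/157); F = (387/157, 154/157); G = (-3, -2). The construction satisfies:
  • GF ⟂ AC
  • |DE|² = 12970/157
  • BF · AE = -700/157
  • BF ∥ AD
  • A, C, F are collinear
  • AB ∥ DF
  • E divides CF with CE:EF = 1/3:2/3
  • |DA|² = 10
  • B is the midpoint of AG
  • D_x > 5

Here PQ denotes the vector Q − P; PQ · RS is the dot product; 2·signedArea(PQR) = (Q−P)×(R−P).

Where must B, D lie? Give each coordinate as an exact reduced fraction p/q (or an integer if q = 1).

B = (0, -1)
D = (858/157, 311/157)

1. B_x = 0  [B is the midpoint of AG]
2. B_y = -1  [B is the midpoint of AG]
   → B = (0, -1)
3. D_x = 858/157  [AB ∥ DF ∩ BF ∥ AD]
4. D_y = 311/157  [AB ∥ DF ∩ BF ∥ AD]
   → D = (858/157, 311/157)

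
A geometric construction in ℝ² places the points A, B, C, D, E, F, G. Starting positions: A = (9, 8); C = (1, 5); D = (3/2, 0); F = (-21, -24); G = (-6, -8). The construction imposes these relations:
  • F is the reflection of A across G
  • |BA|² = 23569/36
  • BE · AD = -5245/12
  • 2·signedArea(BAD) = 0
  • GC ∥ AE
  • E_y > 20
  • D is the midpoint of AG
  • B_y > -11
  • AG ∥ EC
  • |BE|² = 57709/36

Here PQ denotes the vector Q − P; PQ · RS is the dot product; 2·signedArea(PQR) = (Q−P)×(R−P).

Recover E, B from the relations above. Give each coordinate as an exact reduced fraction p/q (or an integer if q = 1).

B = (-17/2, -32/3)
E = (16, 21)

1. E_x = 16  [AG ∥ EC ∩ GC ∥ AE]
2. E_y = 21  [AG ∥ EC ∩ GC ∥ AE]
   → E = (16, 21)
3. B_x = -17/2  [2·signedArea(BAD) = 0 ∩ BE · AD = -5245/12]
4. B_y = -32/3  [2·signedArea(BAD) = 0 ∩ BE · AD = -5245/12]
   → B = (-17/2, -32/3)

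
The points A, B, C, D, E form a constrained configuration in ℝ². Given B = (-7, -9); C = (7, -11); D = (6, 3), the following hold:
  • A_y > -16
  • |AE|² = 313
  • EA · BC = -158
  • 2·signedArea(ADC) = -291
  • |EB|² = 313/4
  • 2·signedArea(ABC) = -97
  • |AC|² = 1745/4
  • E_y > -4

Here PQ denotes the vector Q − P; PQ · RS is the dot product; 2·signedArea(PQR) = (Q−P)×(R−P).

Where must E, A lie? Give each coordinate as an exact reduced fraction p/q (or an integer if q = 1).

1. A_x = -27/2  [2·signedArea(ADC) = -291 ∩ 2·signedArea(ABC) = -97]
2. A_y = -15  [2·signedArea(ADC) = -291 ∩ 2·signedArea(ABC) = -97]
   → A = (-27/2, -15)
3. E_x = -1/2  [line -14·x + 2·y + -1 = 0 ∩ |EB|² = 313/4]
4. E_y = -3  [line -14·x + 2·y + -1 = 0 ∩ |EB|² = 313/4]
   → E = (-1/2, -3)

A = (-27/2, -15)
E = (-1/2, -3)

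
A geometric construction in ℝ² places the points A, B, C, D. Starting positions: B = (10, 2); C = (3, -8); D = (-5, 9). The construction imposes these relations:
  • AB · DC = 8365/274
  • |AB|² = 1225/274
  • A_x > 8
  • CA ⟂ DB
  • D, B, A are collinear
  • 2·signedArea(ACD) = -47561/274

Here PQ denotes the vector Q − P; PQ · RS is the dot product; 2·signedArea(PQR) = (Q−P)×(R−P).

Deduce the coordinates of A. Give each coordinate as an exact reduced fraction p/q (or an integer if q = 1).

1. A_x = 2215/274  [D, B, A are collinear ∩ CA ⟂ DB]
2. A_y = 793/274  [D, B, A are collinear ∩ CA ⟂ DB]
   → A = (2215/274, 793/274)

A = (2215/274, 793/274)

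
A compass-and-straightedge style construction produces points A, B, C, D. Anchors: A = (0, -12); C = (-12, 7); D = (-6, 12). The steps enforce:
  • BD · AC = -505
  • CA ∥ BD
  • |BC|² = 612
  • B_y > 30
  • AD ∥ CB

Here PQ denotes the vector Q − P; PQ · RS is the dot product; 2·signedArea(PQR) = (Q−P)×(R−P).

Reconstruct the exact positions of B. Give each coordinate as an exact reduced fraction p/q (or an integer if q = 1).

B = (-18, 31)

1. B_x = -18  [CA ∥ BD ∩ AD ∥ CB]
2. B_y = 31  [CA ∥ BD ∩ AD ∥ CB]
   → B = (-18, 31)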